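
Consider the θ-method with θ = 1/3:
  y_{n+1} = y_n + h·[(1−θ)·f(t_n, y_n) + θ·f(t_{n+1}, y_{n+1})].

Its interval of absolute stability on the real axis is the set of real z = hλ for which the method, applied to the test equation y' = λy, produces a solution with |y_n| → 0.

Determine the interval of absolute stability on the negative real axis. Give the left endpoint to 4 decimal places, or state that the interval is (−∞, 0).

z∈(-6.0000,0).

Set f=λy, z=hλ:
  y_{n+1} = y_n + z·[2/3·y_n + 1/3·y_{n+1}] ⇒ (1 − 1/3z)y_{n+1} = (1 + 2/3z)y_n
  ⇒ R(z) = (1 + 2/3z)/(1 − 1/3z).

Boundary: |R(x)|=1, x<0.
x=-1.68: |R|=0.0769
R=−1: 1+2/3x = −1+1/3x ⇒ -1/3x=2 ⇒ x=2/(-1/3)=-6.0000
Confirm numerically:
  x=-5.824: |R|=0.98005 <1
  x=-3.986: |R|=0.71171 <1
  x=-3.601: |R|=0.63657 <1
  x=-3.350: |R|=0.58268 <1
  x=-6.491: |R|=1.05173 >1
  x=-6.331: |R|=1.03547 >1
Interval (-6.0000, 0).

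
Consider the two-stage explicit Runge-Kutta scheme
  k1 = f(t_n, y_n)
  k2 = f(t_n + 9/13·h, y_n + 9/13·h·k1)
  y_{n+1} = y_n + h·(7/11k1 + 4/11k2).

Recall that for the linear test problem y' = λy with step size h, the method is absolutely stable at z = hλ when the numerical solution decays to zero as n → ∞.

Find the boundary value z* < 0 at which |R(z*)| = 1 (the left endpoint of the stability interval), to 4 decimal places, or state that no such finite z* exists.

Test eqn y'=λy, z=hλ:
  k1=λy_n ⇒ h·k1=z·y_n;  k2=λ(1+9/13z)y_n ⇒ h·k2=z(1+9/13z)y_n
  y_{n+1}/y_n = 1 + 7/11z + 4/11z(1+9/13z) = 1 + z + 36/143z²
  so R(z) = 1 + z + 36/143z².

Find x<0 with |R(x)|<1.
x=-0.67: |R|=0.4430
R=1: x+36/143x²=0 ⇒ x=−143/36=-3.9722; min R=1−1/(4·36/143)=0.0069>−1
Confirm numerically:
  x=-2.888: |R|=0.21172 <1
  x=-2.543: |R|=0.08502 <1
  x=-1.852: |R|=0.01147 <1
  x=-4.354: |R|=1.41847 >1
  x=-4.212: |R|=1.25425 >1
So |R|<1 on (-3.9722, 0).

z* = -3.9722.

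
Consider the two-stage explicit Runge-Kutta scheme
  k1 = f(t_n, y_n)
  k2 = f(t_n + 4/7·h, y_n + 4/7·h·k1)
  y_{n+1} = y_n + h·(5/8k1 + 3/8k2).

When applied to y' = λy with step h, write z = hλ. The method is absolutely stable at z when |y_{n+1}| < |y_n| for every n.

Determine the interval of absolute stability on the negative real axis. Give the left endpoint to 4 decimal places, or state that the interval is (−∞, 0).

Set f=λy, z=hλ:
  k1=λy_n ⇒ h·k1=z·y_n;  k2=λ(1+4/7z)y_n ⇒ h·k2=z(1+4/7z)y_n
  y_{n+1}/y_n = 1 + 5/8z + 3/8z(1+4/7z) = 1 + z + 3/14z²
  R(z) = 1 + z + 3/14z².

Find x<0 with |R(x)|<1.
x=-1.49: |R|=0.0143
R=1: x+3/14x²=0 ⇒ x=−14/3=-4.6667; min R=1−1/(4·3/14)=-0.1667>−1
Confirm numerically:
  x=-4.194: |R|=0.57521 <1
  x=-3.977: |R|=0.41226 <1
  x=-3.468: |R|=0.10922 <1
  x=-5.205: |R|=1.60043 >1
  x=-5.200: |R|=1.59429 >1
  x=-5.111: |R|=1.48664 >1
Interval (-4.6667, 0).

(-4.6667, 0).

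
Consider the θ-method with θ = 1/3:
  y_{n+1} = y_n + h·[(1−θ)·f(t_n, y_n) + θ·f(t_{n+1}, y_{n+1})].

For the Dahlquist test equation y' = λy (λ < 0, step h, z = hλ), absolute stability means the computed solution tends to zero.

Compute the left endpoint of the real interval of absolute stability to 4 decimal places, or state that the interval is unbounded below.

z* = -6.0000.

On y'=λy, z=hλ:
  y_{n+1} = y_n + z·[2/3·y_n + 1/3·y_{n+1}] ⇒ (1 − 1/3z)y_{n+1} = (1 + 2/3z)y_n
  so R(z) = (1 + 2/3z)/(1 − 1/3z).

Boundary: |R(x)|=1, x<0.
x=-1.78: |R|=0.1172
R=−1: 1+2/3x = −1+1/3x ⇒ -1/3x=2 ⇒ x=2/(-1/3)=-6.0000
Confirm numerically:
  x=-5.948: |R|=0.99419 <1
  x=-5.374: |R|=0.92524 <1
  x=-5.036: |R|=0.88004 <1
  x=-4.694: |R|=0.83026 <1
  x=-6.094: |R|=1.01034 >1
  x=-6.070: |R|=1.00772 >1
Interval (-6.0000, 0).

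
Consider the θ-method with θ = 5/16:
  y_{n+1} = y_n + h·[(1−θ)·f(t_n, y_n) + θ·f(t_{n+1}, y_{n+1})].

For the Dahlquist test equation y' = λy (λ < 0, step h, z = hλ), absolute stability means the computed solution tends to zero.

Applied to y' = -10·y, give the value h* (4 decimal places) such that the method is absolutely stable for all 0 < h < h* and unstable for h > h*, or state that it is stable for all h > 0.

Test eqn y'=λy, z=hλ:
  y_{n+1} = y_n + z·[11/16·y_n + 5/16·y_{n+1}] ⇒ (1 − 5/16z)y_{n+1} = (1 + 11/16z)y_n
  so R(z) = (1 + 11/16z)/(1 − 5/16z).

Boundary: |R(x)|=1, x<0.
x=-0.35: |R|=0.6845
R=−1: 1+11/16x = −1+5/16x ⇒ -3/8x=2 ⇒ x=2/(-3/8)=-5.3333
Confirm numerically:
  x=-4.337: |R|=0.84137 <1
  x=-4.191: |R|=0.81453 <1
  x=-3.816: |R|=0.74048 <1
  x=-5.773: |R|=1.05880 >1
  x=-5.702: |R|=1.04970 >1
  x=-5.422: |R|=1.01234 >1
Interval (-5.3333, 0).

(-5.3333,0); λ=-10 ⇒ h* = (16/3)/10 = 0.5333.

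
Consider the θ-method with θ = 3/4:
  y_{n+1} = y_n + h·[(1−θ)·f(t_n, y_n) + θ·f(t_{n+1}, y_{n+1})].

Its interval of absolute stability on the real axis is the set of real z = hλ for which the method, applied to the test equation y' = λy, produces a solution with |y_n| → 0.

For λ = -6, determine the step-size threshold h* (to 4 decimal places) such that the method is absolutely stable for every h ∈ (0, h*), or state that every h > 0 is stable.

unbounded; (−∞, 0). Any h>0 works for λ=-6.

On y'=λy, z=hλ:
  y_{n+1} = y_n + z·[1/4·y_n + 3/4·y_{n+1}] ⇒ (1 − 3/4z)y_{n+1} = (1 + 1/4z)y_n
  R(z) = (1 + 1/4z)/(1 − 3/4z).

Boundary: |R(x)|=1, x<0.
x=-1.22: |R|=0.3629
x=-2: |R|=0.2000
x=-10: |R|=0.1765
x=-100: |R|=0.3158
θ=3/4≥1/2 ⇒ |1+1/4x|<|1−3/4x| ∀x<0 ⇒ unbounded interval.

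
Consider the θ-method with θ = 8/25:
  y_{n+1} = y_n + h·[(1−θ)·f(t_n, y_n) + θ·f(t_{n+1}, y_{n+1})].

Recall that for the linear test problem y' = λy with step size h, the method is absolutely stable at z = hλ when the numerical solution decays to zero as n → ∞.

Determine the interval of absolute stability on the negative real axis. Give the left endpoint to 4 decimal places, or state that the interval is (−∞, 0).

(-5.5556, 0).

On y'=λy, z=hλ:
  y_{n+1} = y_n + z·[17/25·y_n + 8/25·y_{n+1}] ⇒ (1 − 8/25z)y_{n+1} = (1 + 17/25z)y_n
  so R(z) = (1 + 17/25z)/(1 − 8/25z).

Solve |R(x)|<1 on ℝ⁻.
x=-0.42: |R|=0.6298
R=−1: 1+17/25x = −1+8/25x ⇒ -9/25x=2 ⇒ x=2/(-9/25)=-5.5556
Confirm numerically:
  x=-5.250: |R|=0.95896 <1
  x=-4.710: |R|=0.87859 <1
  x=-4.085: |R|=0.77054 <1
  x=-2.731: |R|=0.45737 <1
  x=-5.887: |R|=1.04138 >1
  x=-5.857: |R|=1.03776 >1
So |R|<1 on (-5.5556, 0).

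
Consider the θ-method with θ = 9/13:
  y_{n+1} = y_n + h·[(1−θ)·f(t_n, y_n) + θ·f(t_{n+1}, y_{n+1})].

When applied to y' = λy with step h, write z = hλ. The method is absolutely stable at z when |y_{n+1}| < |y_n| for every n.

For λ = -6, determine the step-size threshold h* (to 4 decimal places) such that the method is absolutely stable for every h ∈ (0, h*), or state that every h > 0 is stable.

unbounded; (−∞, 0). Any h>0 works for λ=-6.

Test eqn y'=λy, z=hλ:
  y_{n+1} = y_n + z·[4/13·y_n + 9/13·y_{n+1}] ⇒ (1 − 9/13z)y_{n+1} = (1 + 4/13z)y_n
  ⇒ R(z) = (1 + 4/13z)/(1 − 9/13z).

Solve |R(x)|<1 on ℝ⁻.
x=-1.35: |R|=0.3022
x=-2: |R|=0.1613
x=-10: |R|=0.2621
x=-100: |R|=0.4239
θ=9/13≥1/2 ⇒ |1+4/13x|<|1−9/13x| ∀x<0 ⇒ stable on all of ℝ⁻.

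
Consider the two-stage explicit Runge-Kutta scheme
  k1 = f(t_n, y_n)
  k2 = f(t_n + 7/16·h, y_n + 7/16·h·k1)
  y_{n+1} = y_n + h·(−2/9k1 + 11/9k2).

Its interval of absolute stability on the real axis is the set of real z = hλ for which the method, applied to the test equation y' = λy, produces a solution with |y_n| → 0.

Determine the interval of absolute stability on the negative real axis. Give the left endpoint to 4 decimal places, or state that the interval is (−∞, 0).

(-1.8701, 0).

Test eqn y'=λy, z=hλ:
  k1=λy_n ⇒ h·k1=z·y_n;  k2=λ(1+7/16z)y_n ⇒ h·k2=z(1+7/16z)y_n
  y_{n+1}/y_n = 1 − 2/9z + 11/9z(1+7/16z) = 1 + z + 77/144z²
  so R(z) = 1 + z + 77/144z².

Boundary: |R(x)|=1, x<0.
x=-0.4: |R|=0.6856
R=1: x+77/144x²=0 ⇒ x=−144/77=-1.8701; min R=1−1/(4·77/144)=0.5325>−1
Confirm numerically:
  x=-1.513: |R|=0.71107 <1
  x=-1.228: |R|=0.57835 <1
  x=-0.808: |R|=0.54110 <1
  x=-2.384: |R|=1.65507 >1
  x=-2.370: |R|=1.63348 >1
  x=-2.257: |R|=1.46690 >1
Stable set (-1.8701, 0).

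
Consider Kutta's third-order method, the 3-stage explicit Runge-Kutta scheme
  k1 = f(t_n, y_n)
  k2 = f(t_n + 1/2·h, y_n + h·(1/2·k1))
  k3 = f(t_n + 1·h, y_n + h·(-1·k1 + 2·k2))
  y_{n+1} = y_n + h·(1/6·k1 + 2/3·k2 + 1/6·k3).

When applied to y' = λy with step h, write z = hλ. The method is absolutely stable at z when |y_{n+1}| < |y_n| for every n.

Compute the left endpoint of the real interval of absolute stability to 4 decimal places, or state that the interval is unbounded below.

z* = -2.5127.

Test eqn y'=λy, z=hλ:
  order 3, 3-stage ⇒ R(z)=1+z+z^2/2+z^3/6
  (e.g. R(-1.18)=0.24236, |R|=0.24236)

Need |R(x)|<1, x<0.
x=-1.18: |R|=0.2424
|R(-2.33)|=0.7238 |R(-1.67)|=0.0518 |R(-0.94)|=0.3634
Bisect:
  x_lo=-3.0412 |R|=2.1048  x_hi=-0.1911 |R|=0.8260
  mid=-1.61618 |R|=0.01375 →hi
  mid=-2.32871 |R|=0.72199 →hi
  mid=-2.68498 |R|=1.30647 →lo
  mid=-2.50684 |R|=0.99032 →hi
  mid=-2.59591 |R|=1.14207 →lo
  mid=-2.55138 |R|=1.06466 →lo
  mid=-2.52911 |R|=1.02711 →lo
  mid=-2.51798 |R|=1.00862 →lo
  mid=-2.51241 |R|=0.99945 →hi
  ...
  [-2.51276,-2.51258] ⇒ x*=-2.5127
Interval (-2.5127, 0).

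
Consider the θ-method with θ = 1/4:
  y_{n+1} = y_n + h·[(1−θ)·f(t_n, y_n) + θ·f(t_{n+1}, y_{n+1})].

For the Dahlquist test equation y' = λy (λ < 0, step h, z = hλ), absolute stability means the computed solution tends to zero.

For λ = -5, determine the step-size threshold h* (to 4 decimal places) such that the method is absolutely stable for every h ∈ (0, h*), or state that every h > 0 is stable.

(-4.0000,0); λ=-5 ⇒ h* = (4)/5 = 0.8000.

Set f=λy, z=hλ:
  y_{n+1} = y_n + z·[3/4·y_n + 1/4·y_{n+1}] ⇒ (1 − 1/4z)y_{n+1} = (1 + 3/4z)y_n
  so R(z) = (1 + 3/4z)/(1 − 1/4z).

Find x<0 with |R(x)|<1.
x=-0.59: |R|=0.4858
R=−1: 1+3/4x = −1+1/4x ⇒ -1/2x=2 ⇒ x=2/(-1/2)=-4.0000
Confirm numerically:
  x=-2.911: |R|=0.68485 <1
  x=-2.181: |R|=0.41142 <1
  x=-2.150: |R|=0.39837 <1
  x=-1.782: |R|=0.23279 <1
  x=-4.239: |R|=1.05802 >1
  x=-4.090: |R|=1.02225 >1
  x=-4.060: |R|=1.01489 >1
Stable set (-4.0000, 0).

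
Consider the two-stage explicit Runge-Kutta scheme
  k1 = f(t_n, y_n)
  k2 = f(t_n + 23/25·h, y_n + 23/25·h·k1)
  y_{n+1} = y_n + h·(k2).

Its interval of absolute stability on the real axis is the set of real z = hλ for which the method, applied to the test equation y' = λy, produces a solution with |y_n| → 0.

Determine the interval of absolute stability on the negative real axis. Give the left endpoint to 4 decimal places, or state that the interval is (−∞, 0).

(-1.0870, 0).

Set f=λy, z=hλ:
  k1=λy_n ⇒ h·k1=z·y_n;  k2=λ(1+23/25z)y_n ⇒ h·k2=z(1+23/25z)y_n
  y_{n+1}/y_n = 1 + z(1+23/25z) = 1 + z + 23/25z²
  so R(z) = 1 + z + 23/25z².

Solve |R(x)|<1 on ℝ⁻.
x=-1.35: |R|=1.3267
R=1: x+23/25x²=0 ⇒ x=−25/23=-1.0870; min R=1−1/(4·23/25)=0.7283>−1
Confirm numerically:
  x=-0.941: |R|=0.87364 <1
  x=-0.626: |R|=0.73453 <1
  x=-0.622: |R|=0.73393 <1
  x=-1.598: |R|=1.75132 >1
  x=-1.317: |R|=1.27873 >1
  x=-1.185: |R|=1.10689 >1
Interval (-1.0870, 0).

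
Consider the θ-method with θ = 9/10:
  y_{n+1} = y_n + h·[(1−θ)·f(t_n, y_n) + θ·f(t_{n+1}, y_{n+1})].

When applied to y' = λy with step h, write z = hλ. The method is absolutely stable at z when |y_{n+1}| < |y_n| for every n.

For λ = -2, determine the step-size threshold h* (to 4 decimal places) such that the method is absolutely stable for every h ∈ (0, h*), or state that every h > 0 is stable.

Set f=λy, z=hλ:
  y_{n+1} = y_n + z·[1/10·y_n + 9/10·y_{n+1}] ⇒ (1 − 9/10z)y_{n+1} = (1 + 1/10z)y_n
  R(z) = (1 + 1/10z)/(1 − 9/10z).

Solve |R(x)|<1 on ℝ⁻.
x=-1.5: |R|=0.3617
x=-2: |R|=0.2857
x=-10: |R|=0.0000
x=-100: |R|=0.0989
θ=9/10≥1/2 ⇒ |1+1/10x|<|1−9/10x| ∀x<0 ⇒ stable on all of ℝ⁻.

interval (−∞, 0). Any h>0 works for λ=-2.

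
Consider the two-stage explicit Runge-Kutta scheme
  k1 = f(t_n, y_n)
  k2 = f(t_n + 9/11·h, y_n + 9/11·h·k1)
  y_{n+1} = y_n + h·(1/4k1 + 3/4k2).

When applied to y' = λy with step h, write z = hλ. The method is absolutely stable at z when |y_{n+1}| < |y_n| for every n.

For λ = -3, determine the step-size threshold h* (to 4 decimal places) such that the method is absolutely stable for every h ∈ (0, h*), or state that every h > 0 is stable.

Test eqn y'=λy, z=hλ:
  k1=λy_n ⇒ h·k1=z·y_n;  k2=λ(1+9/11z)y_n ⇒ h·k2=z(1+9/11z)y_n
  y_{n+1}/y_n = 1 + 1/4z + 3/4z(1+9/11z) = 1 + z + 27/44z²
  ⇒ R(z) = 1 + z + 27/44z².

Solve |R(x)|<1 on ℝ⁻.
x=-0.6: |R|=0.6209
R=1: x+27/44x²=0 ⇒ x=−44/27=-1.6296; min R=1−1/(4·27/44)=0.5926>−1
Confirm numerically:
  x=-1.415: |R|=0.81364 <1
  x=-1.175: |R|=0.67220 <1
  x=-0.682: |R|=0.60342 <1
  x=-2.043: |R|=1.51823 >1
  x=-1.835: |R|=1.23125 >1
  x=-1.678: |R|=1.04981 >1
Stable set (-1.6296, 0).

(-1.6296,0); λ=-3 ⇒ h* = (44/27)/3 = 0.5432.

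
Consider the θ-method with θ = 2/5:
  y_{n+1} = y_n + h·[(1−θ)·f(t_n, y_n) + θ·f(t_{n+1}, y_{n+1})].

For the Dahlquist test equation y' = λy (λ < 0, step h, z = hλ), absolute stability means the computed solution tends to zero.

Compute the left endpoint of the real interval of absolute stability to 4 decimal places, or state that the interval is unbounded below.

Test eqn y'=λy, z=hλ:
  y_{n+1} = y_n + z·[3/5·y_n + 2/5·y_{n+1}] ⇒ (1 − 2/5z)y_{n+1} = (1 + 3/5z)y_n
  Hence R(z) = (1 + 3/5z)/(1 − 2/5z).

Solve |R(x)|<1 on ℝ⁻.
x=-1.47: |R|=0.0743
R=−1: 1+3/5x = −1+2/5x ⇒ -1/5x=2 ⇒ x=2/(-1/5)=-10.0000
Confirm numerically:
  x=-6.140: |R|=0.77662 <1
  x=-5.260: |R|=0.69459 <1
  x=-4.047: |R|=0.54536 <1
  x=-10.548: |R|=1.02100 >1
  x=-10.073: |R|=1.00290 >1
  x=-10.022: |R|=1.00088 >1
So |R|<1 on (-10.0000, 0).

z* = -10.0000.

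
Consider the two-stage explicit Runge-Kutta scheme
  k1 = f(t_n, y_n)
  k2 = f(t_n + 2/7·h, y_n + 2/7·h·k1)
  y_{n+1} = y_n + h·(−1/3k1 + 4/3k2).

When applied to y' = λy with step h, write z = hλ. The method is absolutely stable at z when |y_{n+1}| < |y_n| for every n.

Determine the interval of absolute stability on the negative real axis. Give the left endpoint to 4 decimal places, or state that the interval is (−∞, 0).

On y'=λy, z=hλ:
  k1=λy_n ⇒ h·k1=z·y_n;  k2=λ(1+2/7z)y_n ⇒ h·k2=z(1+2/7z)y_n
  y_{n+1}/y_n = 1 − 1/3z + 4/3z(1+2/7z) = 1 + z + 8/21z²
  Hence R(z) = 1 + z + 8/21z².

Solve |R(x)|<1 on ℝ⁻.
x=-1.11: |R|=0.3594
R=1: x+8/21x²=0 ⇒ x=−21/8=-2.6250; min R=1−1/(4·8/21)=0.3438>−1
Confirm numerically:
  x=-2.320: |R|=0.73044 <1
  x=-1.824: |R|=0.44342 <1
  x=-1.091: |R|=0.36244 <1
  x=-3.190: |R|=1.68661 >1
  x=-2.908: |R|=1.31351 >1
  x=-2.690: |R|=1.06661 >1
So |R|<1 on (-2.6250, 0).

(-2.6250, 0).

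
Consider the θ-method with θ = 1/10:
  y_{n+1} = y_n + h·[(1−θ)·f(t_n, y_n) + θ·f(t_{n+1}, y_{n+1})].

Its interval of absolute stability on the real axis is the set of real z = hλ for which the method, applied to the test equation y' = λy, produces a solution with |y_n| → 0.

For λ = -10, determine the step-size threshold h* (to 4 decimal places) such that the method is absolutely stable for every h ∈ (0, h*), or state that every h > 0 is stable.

On y'=λy, z=hλ:
  y_{n+1} = y_n + z·[9/10·y_n + 1/10·y_{n+1}] ⇒ (1 − 1/10z)y_{n+1} = (1 + 9/10z)y_n
  ⇒ R(z) = (1 + 9/10z)/(1 − 1/10z).

Solve |R(x)|<1 on ℝ⁻.
x=-0.82: |R|=0.2421
R=−1: 1+9/10x = −1+1/10x ⇒ -4/5x=2 ⇒ x=2/(-4/5)=-2.5000
Confirm numerically:
  x=-2.425: |R|=0.95171 <1
  x=-2.122: |R|=0.75054 <1
  x=-2.004: |R|=0.66944 <1
  x=-1.921: |R|=0.61144 <1
  x=-3.065: |R|=1.34596 >1
  x=-2.923: |R|=1.26186 >1
Interval (-2.5000, 0).

(-2.5000,0); λ=-10 ⇒ h* = (5/2)/10 = 0.2500.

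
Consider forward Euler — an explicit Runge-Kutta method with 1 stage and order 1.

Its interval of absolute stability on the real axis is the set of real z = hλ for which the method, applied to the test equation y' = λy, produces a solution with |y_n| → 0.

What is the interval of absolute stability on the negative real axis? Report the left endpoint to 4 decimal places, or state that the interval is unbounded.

z∈(-2.0000,0).

On y'=λy, z=hλ:
  order 1, 1-stage ⇒ R(z)=1+z
  (e.g. R(-0.82)=0.18000, |R|=0.18000)

Boundary: |R(x)|=1, x<0.
x=-0.82: |R|=0.1800
|R(-2.14)|=1.1400 |R(-1.5)|=0.5000 |R(-0.95)|=0.0500
Bisect:
  x_lo=-2.4565 |R|=1.4565  x_hi=-0.3426 |R|=0.6574
  mid=-1.39953 |R|=0.39953 →hi
  mid=-1.92801 |R|=0.92801 →hi
  mid=-2.19224 |R|=1.19224 →lo
  mid=-2.06013 |R|=1.06013 →lo
  mid=-1.99407 |R|=0.99407 →hi
  mid=-2.02710 |R|=1.02710 →lo
  mid=-2.01058 |R|=1.01058 →lo
  mid=-2.00232 |R|=1.00232 →lo
  mid=-1.99819 |R|=0.99819 →hi
  ...
  [-2.00000,-1.99987] ⇒ x*=-2.0000
So |R|<1 on (-2.0000, 0).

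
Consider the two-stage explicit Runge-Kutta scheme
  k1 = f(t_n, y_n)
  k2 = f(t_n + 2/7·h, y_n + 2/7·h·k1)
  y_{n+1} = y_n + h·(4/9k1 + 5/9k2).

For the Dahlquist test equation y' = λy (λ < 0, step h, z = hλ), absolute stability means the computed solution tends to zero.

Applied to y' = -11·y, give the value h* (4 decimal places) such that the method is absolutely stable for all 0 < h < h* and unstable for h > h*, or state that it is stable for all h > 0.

(-6.3000,0); λ=-11 ⇒ h* = (63/10)/11 = 0.5727.

With y'=λy (z=hλ):
  k1=λy_n ⇒ h·k1=z·y_n;  k2=λ(1+2/7z)y_n ⇒ h·k2=z(1+2/7z)y_n
  y_{n+1}/y_n = 1 + 4/9z + 5/9z(1+2/7z) = 1 + z + 10/63z²
  Hence R(z) = 1 + z + 10/63z².

Boundary: |R(x)|=1, x<0.
x=-1.19: |R|=0.0348
R=1: x+10/63x²=0 ⇒ x=−63/10=-6.3000; min R=1−1/(4·10/63)=-0.5750>−1
Confirm numerically:
  x=-5.485: |R|=0.29043 <1
  x=-5.461: |R|=0.27273 <1
  x=-4.280: |R|=0.37232 <1
  x=-2.644: |R|=0.53436 <1
  x=-6.837: |R|=1.58277 >1
  x=-6.799: |R|=1.53852 >1
  x=-6.362: |R|=1.06261 >1
So |R|<1 on (-6.3000, 0).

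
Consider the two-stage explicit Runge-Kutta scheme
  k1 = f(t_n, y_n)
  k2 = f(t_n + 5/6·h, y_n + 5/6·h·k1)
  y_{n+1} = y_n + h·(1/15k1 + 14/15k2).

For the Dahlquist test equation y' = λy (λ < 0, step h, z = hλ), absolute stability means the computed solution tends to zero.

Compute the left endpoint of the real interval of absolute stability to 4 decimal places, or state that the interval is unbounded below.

left endpoint -1.2857.

Test eqn y'=λy, z=hλ:
  k1=λy_n ⇒ h·k1=z·y_n;  k2=λ(1+5/6z)y_n ⇒ h·k2=z(1+5/6z)y_n
  y_{n+1}/y_n = 1 + 1/15z + 14/15z(1+5/6z) = 1 + z + 7/9z²
  so R(z) = 1 + z + 7/9z².

Boundary: |R(x)|=1, x<0.
x=-0.71: |R|=0.6821
R=1: x+7/9x²=0 ⇒ x=−9/7=-1.2857; min R=1−1/(4·7/9)=0.6786>−1
Confirm numerically:
  x=-1.192: |R|=0.91312 <1
  x=-1.164: |R|=0.88981 <1
  x=-0.685: |R|=0.67995 <1
  x=-0.599: |R|=0.68007 <1
  x=-1.701: |R|=1.54942 >1
  x=-1.548: |R|=1.31579 >1
So |R|<1 on (-1.2857, 0).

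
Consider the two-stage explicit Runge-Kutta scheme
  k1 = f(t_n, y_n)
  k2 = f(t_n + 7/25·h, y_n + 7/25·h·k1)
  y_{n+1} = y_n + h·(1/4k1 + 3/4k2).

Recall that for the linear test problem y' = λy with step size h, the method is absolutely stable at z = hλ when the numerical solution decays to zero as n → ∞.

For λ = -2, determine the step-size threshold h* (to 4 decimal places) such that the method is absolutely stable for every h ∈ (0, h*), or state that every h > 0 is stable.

Set f=λy, z=hλ:
  k1=λy_n ⇒ h·k1=z·y_n;  k2=λ(1+7/25z)y_n ⇒ h·k2=z(1+7/25z)y_n
  y_{n+1}/y_n = 1 + 1/4z + 3/4z(1+7/25z) = 1 + z + 21/100z²
  ⇒ R(z) = 1 + z + 21/100z².

Boundary: |R(x)|=1, x<0.
x=-1.14: |R|=0.1329
R=1: x+21/100x²=0 ⇒ x=−100/21=-4.7619; min R=1−1/(4·21/100)=-0.1905>−1
Confirm numerically:
  x=-4.587: |R|=0.83152 <1
  x=-3.010: |R|=0.10738 <1
  x=-2.674: |R|=0.17244 <1
  x=-2.601: |R|=0.18031 <1
  x=-5.177: |R|=1.45128 >1
  x=-5.015: |R|=1.26655 >1
Stable set (-4.7619, 0).

(-4.7619,0); λ=-2 ⇒ h* = (100/21)/2 = 2.3810.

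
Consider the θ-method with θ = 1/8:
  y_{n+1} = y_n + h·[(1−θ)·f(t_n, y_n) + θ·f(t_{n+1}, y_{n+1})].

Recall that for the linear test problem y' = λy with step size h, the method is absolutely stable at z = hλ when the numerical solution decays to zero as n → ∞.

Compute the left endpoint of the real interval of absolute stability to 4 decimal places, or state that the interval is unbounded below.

With y'=λy (z=hλ):
  y_{n+1} = y_n + z·[7/8·y_n + 1/8·y_{n+1}] ⇒ (1 − 1/8z)y_{n+1} = (1 + 7/8z)y_n
  Hence R(z) = (1 + 7/8z)/(1 − 1/8z).

Need |R(x)|<1, x<0.
x=-1.12: |R|=0.0175
R=−1: 1+7/8x = −1+1/8x ⇒ -3/4x=2 ⇒ x=2/(-3/4)=-2.6667
Confirm numerically:
  x=-2.345: |R|=0.81344 <1
  x=-2.287: |R|=0.77856 <1
  x=-1.563: |R|=0.30754 <1
  x=-3.217: |R|=1.29437 >1
  x=-2.945: |R|=1.15258 >1
  x=-2.897: |R|=1.12682 >1
Interval (-2.6667, 0).

z* = -2.6667.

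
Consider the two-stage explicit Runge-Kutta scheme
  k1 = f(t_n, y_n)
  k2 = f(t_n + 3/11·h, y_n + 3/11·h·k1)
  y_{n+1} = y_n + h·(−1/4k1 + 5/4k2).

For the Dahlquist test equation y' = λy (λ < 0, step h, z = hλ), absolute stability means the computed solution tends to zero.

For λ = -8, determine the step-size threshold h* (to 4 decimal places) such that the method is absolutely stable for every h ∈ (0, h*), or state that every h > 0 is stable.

(-2.9333,0); λ=-8 ⇒ h* = (44/15)/8 = 0.3667.

With y'=λy (z=hλ):
  k1=λy_n ⇒ h·k1=z·y_n;  k2=λ(1+3/11z)y_n ⇒ h·k2=z(1+3/11z)y_n
  y_{n+1}/y_n = 1 − 1/4z + 5/4z(1+3/11z) = 1 + z + 15/44z²
  so R(z) = 1 + z + 15/44z².

Boundary: |R(x)|=1, x<0.
x=-1.77: |R|=0.2980
R=1: x+15/44x²=0 ⇒ x=−44/15=-2.9333; min R=1−1/(4·15/44)=0.2667>−1
Confirm numerically:
  x=-2.868: |R|=0.93612 <1
  x=-1.796: |R|=0.30364 <1
  x=-1.526: |R|=0.26787 <1
  x=-3.124: |R|=1.20306 >1
  x=-3.067: |R|=1.13976 >1
Stable set (-2.9333, 0).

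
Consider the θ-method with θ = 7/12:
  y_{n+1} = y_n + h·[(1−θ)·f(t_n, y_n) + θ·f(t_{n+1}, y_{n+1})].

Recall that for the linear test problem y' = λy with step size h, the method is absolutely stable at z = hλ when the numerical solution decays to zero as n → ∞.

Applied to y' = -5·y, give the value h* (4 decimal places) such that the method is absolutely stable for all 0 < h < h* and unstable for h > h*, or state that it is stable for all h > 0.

On y'=λy, z=hλ:
  y_{n+1} = y_n + z·[5/12·y_n + 7/12·y_{n+1}] ⇒ (1 − 7/12z)y_{n+1} = (1 + 5/12z)y_n
  R(z) = (1 + 5/12z)/(1 − 7/12z).

Boundary: |R(x)|=1, x<0.
x=-0.35: |R|=0.7093
x=-2: |R|=0.0769
x=-10: |R|=0.4634
x=-100: |R|=0.6854
θ=7/12≥1/2 ⇒ |1+5/12x|<|1−7/12x| ∀x<0 ⇒ interval (−∞,0).

unbounded; (−∞, 0). Any h>0 works for λ=-5.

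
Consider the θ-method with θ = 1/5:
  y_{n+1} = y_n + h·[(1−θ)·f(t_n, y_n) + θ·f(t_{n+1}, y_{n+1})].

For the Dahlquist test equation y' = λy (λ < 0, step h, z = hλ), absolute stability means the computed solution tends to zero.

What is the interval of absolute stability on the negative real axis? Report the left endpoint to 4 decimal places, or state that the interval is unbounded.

On y'=λy, z=hλ:
  y_{n+1} = y_n + z·[4/5·y_n + 1/5·y_{n+1}] ⇒ (1 − 1/5z)y_{n+1} = (1 + 4/5z)y_n
  R(z) = (1 + 4/5z)/(1 − 1/5z).

Solve |R(x)|<1 on ℝ⁻.
x=-0.93: |R|=0.2159
R=−1: 1+4/5x = −1+1/5x ⇒ -3/5x=2 ⇒ x=2/(-3/5)=-3.3333
Confirm numerically:
  x=-3.084: |R|=0.90747 <1
  x=-2.773: |R|=0.78374 <1
  x=-2.205: |R|=0.53019 <1
  x=-1.895: |R|=0.37418 <1
  x=-3.545: |R|=1.07431 >1
  x=-3.438: |R|=1.03721 >1
  x=-3.422: |R|=1.03158 >1
So |R|<1 on (-3.3333, 0).

(-3.3333, 0).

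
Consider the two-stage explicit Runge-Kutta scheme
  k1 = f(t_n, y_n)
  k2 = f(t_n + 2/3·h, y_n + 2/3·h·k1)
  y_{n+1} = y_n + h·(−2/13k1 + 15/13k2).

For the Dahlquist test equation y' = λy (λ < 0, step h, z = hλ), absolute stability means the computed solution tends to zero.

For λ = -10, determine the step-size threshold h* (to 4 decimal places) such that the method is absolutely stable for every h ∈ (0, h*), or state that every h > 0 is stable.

(-1.3000,0); λ=-10 ⇒ h* = (13/10)/10 = 0.1300.

Set f=λy, z=hλ:
  k1=λy_n ⇒ h·k1=z·y_n;  k2=λ(1+2/3z)y_n ⇒ h·k2=z(1+2/3z)y_n
  y_{n+1}/y_n = 1 − 2/13z + 15/13z(1+2/3z) = 1 + z + 10/13z²
  Hence R(z) = 1 + z + 10/13z².

Solve |R(x)|<1 on ℝ⁻.
x=-1.15: |R|=0.8673
R=1: x+10/13x²=0 ⇒ x=−13/10=-1.3000; min R=1−1/(4·10/13)=0.6750>−1
Confirm numerically:
  x=-0.790: |R|=0.69008 <1
  x=-0.749: |R|=0.68254 <1
  x=-0.676: |R|=0.67552 <1
  x=-0.611: |R|=0.67617 <1
  x=-1.611: |R|=1.38540 >1
  x=-1.456: |R|=1.17472 >1
Interval (-1.3000, 0).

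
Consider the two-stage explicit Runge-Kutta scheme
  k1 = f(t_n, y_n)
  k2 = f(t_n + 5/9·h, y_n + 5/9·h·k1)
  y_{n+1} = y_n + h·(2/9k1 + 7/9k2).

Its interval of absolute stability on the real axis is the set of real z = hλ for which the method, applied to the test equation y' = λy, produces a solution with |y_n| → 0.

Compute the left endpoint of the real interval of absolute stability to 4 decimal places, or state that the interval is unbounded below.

left endpoint -2.3143.

Test eqn y'=λy, z=hλ:
  k1=λy_n ⇒ h·k1=z·y_n;  k2=λ(1+5/9z)y_n ⇒ h·k2=z(1+5/9z)y_n
  y_{n+1}/y_n = 1 + 2/9z + 7/9z(1+5/9z) = 1 + z + 35/81z²
  R(z) = 1 + z + 35/81z².

Find x<0 with |R(x)|<1.
x=-1.04: |R|=0.4274
R=1: x+35/81x²=0 ⇒ x=−81/35=-2.3143; min R=1−1/(4·35/81)=0.4214>−1
Confirm numerically:
  x=-2.131: |R|=0.83123 <1
  x=-2.100: |R|=0.80556 <1
  x=-1.251: |R|=0.42523 <1
  x=-2.635: |R|=1.36516 >1
  x=-2.380: |R|=1.06758 >1
Interval (-2.3143, 0).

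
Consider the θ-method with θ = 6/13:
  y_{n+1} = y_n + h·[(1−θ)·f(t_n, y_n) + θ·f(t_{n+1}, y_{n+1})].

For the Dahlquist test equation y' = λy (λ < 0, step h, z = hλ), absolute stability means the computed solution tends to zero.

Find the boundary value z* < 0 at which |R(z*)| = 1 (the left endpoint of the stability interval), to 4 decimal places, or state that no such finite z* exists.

left endpoint -26.0000.

On y'=λy, z=hλ:
  y_{n+1} = y_n + z·[7/13·y_n + 6/13·y_{n+1}] ⇒ (1 − 6/13z)y_{n+1} = (1 + 7/13z)y_n
  Hence R(z) = (1 + 7/13z)/(1 − 6/13z).

Need |R(x)|<1, x<0.
x=-1.67: |R|=0.0569
R=−1: 1+7/13x = −1+6/13x ⇒ -1/13x=2 ⇒ x=2/(-1/13)=-26.0000
Confirm numerically:
  x=-19.363: |R|=0.94862 <1
  x=-18.247: |R|=0.93670 <1
  x=-11.010: |R|=0.81040 <1
  x=-26.326: |R|=1.00191 >1
  x=-26.246: |R|=1.00144 >1
Stable set (-26.0000, 0).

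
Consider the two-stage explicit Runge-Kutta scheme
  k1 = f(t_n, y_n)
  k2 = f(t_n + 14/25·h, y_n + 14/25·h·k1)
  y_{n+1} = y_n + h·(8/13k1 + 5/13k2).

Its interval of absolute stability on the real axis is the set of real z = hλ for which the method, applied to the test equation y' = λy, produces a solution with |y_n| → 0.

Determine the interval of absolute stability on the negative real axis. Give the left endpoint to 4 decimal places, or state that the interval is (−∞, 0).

z∈(-4.6429,0).

On y'=λy, z=hλ:
  k1=λy_n ⇒ h·k1=z·y_n;  k2=λ(1+14/25z)y_n ⇒ h·k2=z(1+14/25z)y_n
  y_{n+1}/y_n = 1 + 8/13z + 5/13z(1+14/25z) = 1 + z + 14/65z²
  so R(z) = 1 + z + 14/65z².

Solve |R(x)|<1 on ℝ⁻.
x=-1.38: |R|=0.0302
R=1: x+14/65x²=0 ⇒ x=−65/14=-4.6429; min R=1−1/(4·14/65)=-0.1607>−1
Confirm numerically:
  x=-4.030: |R|=0.46804 <1
  x=-2.668: |R|=0.13484 <1
  x=-1.932: |R|=0.12805 <1
  x=-1.891: |R|=0.12081 <1
  x=-5.169: |R|=1.58577 >1
  x=-5.071: |R|=1.46762 >1
  x=-4.982: |R|=1.36392 >1
Stable set (-4.6429, 0).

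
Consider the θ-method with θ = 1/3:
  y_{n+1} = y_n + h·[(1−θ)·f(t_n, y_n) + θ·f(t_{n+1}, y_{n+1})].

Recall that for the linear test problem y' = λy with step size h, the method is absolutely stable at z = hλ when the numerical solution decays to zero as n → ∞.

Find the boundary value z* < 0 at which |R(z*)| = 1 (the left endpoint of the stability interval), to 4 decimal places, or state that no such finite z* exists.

z* = -6.0000.

Set f=λy, z=hλ:
  y_{n+1} = y_n + z·[2/3·y_n + 1/3·y_{n+1}] ⇒ (1 − 1/3z)y_{n+1} = (1 + 2/3z)y_n
  R(z) = (1 + 2/3z)/(1 − 1/3z).

Solve |R(x)|<1 on ℝ⁻.
x=-0.73: |R|=0.4129
R=−1: 1+2/3x = −1+1/3x ⇒ -1/3x=2 ⇒ x=2/(-1/3)=-6.0000
Confirm numerically:
  x=-4.600: |R|=0.81579 <1
  x=-3.428: |R|=0.59988 <1
  x=-3.188: |R|=0.54557 <1
  x=-6.576: |R|=1.06015 >1
  x=-6.408: |R|=1.04337 >1
Interval (-6.0000, 0).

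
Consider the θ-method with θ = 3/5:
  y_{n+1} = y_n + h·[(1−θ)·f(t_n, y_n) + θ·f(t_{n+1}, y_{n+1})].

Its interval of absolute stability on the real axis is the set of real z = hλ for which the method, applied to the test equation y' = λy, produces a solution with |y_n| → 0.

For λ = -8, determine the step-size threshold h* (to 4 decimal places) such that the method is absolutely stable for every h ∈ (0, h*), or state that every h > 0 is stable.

unbounded; (−∞, 0). Any h>0 works for λ=-8.

On y'=λy, z=hλ:
  y_{n+1} = y_n + z·[2/5·y_n + 3/5·y_{n+1}] ⇒ (1 − 3/5z)y_{n+1} = (1 + 2/5z)y_n
  Hence R(z) = (1 + 2/5z)/(1 − 3/5z).

Find x<0 with |R(x)|<1.
x=-0.6: |R|=0.5588
x=-2: |R|=0.0909
x=-10: |R|=0.4286
x=-100: |R|=0.6393
θ=3/5≥1/2 ⇒ |1+2/5x|<|1−3/5x| ∀x<0 ⇒ unbounded interval.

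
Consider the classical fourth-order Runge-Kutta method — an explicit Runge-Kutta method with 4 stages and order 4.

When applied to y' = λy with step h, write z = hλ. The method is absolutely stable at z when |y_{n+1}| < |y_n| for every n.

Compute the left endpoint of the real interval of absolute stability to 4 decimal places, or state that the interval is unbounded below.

left endpoint -2.7853.

Test eqn y'=λy, z=hλ:
  order 4, 4-stage ⇒ R(z)=1+z+z^2/2+z^3/6+z^4/24
  (e.g. R(-1)=0.37500, |R|=0.37500)

Need |R(x)|<1, x<0.
x=-1: |R|=0.3750
|R(-2.66)|=0.8270 |R(-2.47)|=0.6198 |R(-1.39)|=0.2840
Bisect:
  x_lo=-3.6291 |R|=3.2173  x_hi=-0.3694 |R|=0.6912
  mid=-1.99923 |R|=0.33308 →hi
  mid=-2.81415 |R|=1.04439 →lo
  mid=-2.40669 |R|=0.56395 →hi
  mid=-2.61042 |R|=0.76681 →hi
  mid=-2.71229 |R|=0.89539 →hi
  mid=-2.76322 |R|=0.96723 →hi
  mid=-2.78868 |R|=1.00513 →lo
  mid=-2.77595 |R|=0.98601 →hi
  mid=-2.78232 |R|=0.99552 →hi
  ...
  [-2.78530,-2.78510] ⇒ x*=-2.7853
Interval (-2.7853, 0).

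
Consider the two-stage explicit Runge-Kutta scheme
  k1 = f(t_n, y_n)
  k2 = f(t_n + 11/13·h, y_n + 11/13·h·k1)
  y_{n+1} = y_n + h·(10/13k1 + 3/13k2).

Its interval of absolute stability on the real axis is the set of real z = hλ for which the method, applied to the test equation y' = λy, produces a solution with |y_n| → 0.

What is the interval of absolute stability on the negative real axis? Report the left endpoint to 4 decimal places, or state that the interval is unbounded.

z∈(-5.1212,0).

Test eqn y'=λy, z=hλ:
  k1=λy_n ⇒ h·k1=z·y_n;  k2=λ(1+11/13z)y_n ⇒ h·k2=z(1+11/13z)y_n
  y_{n+1}/y_n = 1 + 10/13z + 3/13z(1+11/13z) = 1 + z + 33/169z²
  so R(z) = 1 + z + 33/169z².

Need |R(x)|<1, x<0.
x=-1.3: |R|=0.0300
R=1: x+33/169x²=0 ⇒ x=−169/33=-5.1212; min R=1−1/(4·33/169)=-0.2803>−1
Confirm numerically:
  x=-5.003: |R|=0.88452 <1
  x=-3.243: |R|=0.18938 <1
  x=-2.605: |R|=0.27992 <1
  x=-5.553: |R|=1.46819 >1
  x=-5.345: |R|=1.23357 >1
  x=-5.213: |R|=1.09343 >1
So |R|<1 on (-5.1212, 0).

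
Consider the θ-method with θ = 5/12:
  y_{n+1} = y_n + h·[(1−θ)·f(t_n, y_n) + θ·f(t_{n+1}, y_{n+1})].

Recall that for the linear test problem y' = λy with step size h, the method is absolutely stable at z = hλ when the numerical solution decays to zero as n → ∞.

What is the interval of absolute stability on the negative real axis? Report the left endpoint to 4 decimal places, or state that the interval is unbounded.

(-12.0000, 0).

On y'=λy, z=hλ:
  y_{n+1} = y_n + z·[7/12·y_n + 5/12·y_{n+1}] ⇒ (1 − 5/12z)y_{n+1} = (1 + 7/12z)y_n
  Hence R(z) = (1 + 7/12z)/(1 − 5/12z).

Find x<0 with |R(x)|<1.
x=-1.38: |R|=0.1238
R=−1: 1+7/12x = −1+5/12x ⇒ -1/6x=2 ⇒ x=2/(-1/6)=-12.0000
Confirm numerically:
  x=-11.506: |R|=0.98579 <1
  x=-10.833: |R|=0.96472 <1
  x=-10.531: |R|=0.95456 <1
  x=-9.490: |R|=0.91556 <1
  x=-12.582: |R|=1.01554 >1
  x=-12.492: |R|=1.01322 >1
  x=-12.114: |R|=1.00314 >1
Interval (-12.0000, 0).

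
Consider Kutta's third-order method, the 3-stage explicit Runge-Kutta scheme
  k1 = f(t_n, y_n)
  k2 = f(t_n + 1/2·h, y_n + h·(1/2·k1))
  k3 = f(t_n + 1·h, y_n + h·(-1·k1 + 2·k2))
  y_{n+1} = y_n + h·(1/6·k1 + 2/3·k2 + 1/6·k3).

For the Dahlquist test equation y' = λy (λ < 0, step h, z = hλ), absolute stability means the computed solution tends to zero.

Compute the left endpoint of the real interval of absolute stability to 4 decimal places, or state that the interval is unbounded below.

With y'=λy (z=hλ):
  order 3, 3-stage ⇒ R(z)=1+z+z^2/2+z^3/6
  (e.g. R(-0.34)=0.71125, |R|=0.71125)

Find x<0 with |R(x)|<1.
x=-0.34: |R|=0.7112
|R(-2.39)|=0.8093 |R(-2.3)|=0.6828 |R(-1.23)|=0.2163
Bisect:
  x_lo=-3.1483 |R|=2.3933  x_hi=-0.3275 |R|=0.7203
  mid=-1.73791 |R|=0.10259 →hi
  mid=-2.44310 |R|=0.88910 →hi
  mid=-2.79569 |R|=1.52955 →lo
  mid=-2.61939 |R|=1.18416 →lo
  mid=-2.53125 |R|=1.03068 →lo
  mid=-2.48717 |R|=0.95844 →hi
  mid=-2.50921 |R|=0.99419 →hi
  mid=-2.52023 |R|=1.01234 →lo
  ...
  [-2.51282,-2.51265] ⇒ x*=-2.5127
So |R|<1 on (-2.5127, 0).

left endpoint -2.5127.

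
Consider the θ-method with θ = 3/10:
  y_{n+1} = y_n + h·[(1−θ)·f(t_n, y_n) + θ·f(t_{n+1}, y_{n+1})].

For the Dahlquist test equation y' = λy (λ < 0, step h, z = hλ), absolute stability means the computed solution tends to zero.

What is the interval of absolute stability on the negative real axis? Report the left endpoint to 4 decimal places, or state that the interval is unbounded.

(-5.0000, 0).

Set f=λy, z=hλ:
  y_{n+1} = y_n + z·[7/10·y_n + 3/10·y_{n+1}] ⇒ (1 − 3/10z)y_{n+1} = (1 + 7/10z)y_n
  Hence R(z) = (1 + 7/10z)/(1 − 3/10z).

Solve |R(x)|<1 on ℝ⁻.
x=-1.23: |R|=0.1015
R=−1: 1+7/10x = −1+3/10x ⇒ -2/5x=2 ⇒ x=2/(-2/5)=-5.0000
Confirm numerically:
  x=-4.952: |R|=0.99228 <1
  x=-4.195: |R|=0.85743 <1
  x=-3.933: |R|=0.80421 <1
  x=-2.171: |R|=0.31472 <1
  x=-5.383: |R|=1.05859 >1
  x=-5.230: |R|=1.03581 >1
  x=-5.032: |R|=1.00510 >1
Stable set (-5.0000, 0).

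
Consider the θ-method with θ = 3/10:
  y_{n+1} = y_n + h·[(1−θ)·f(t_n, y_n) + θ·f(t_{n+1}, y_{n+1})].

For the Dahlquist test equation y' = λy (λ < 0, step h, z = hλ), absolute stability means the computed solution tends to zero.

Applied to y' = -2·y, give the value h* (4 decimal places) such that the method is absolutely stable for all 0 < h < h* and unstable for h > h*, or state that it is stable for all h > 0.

(-5.0000,0); λ=-2 ⇒ h* = (5)/2 = 2.5000.

On y'=λy, z=hλ:
  y_{n+1} = y_n + z·[7/10·y_n + 3/10·y_{n+1}] ⇒ (1 − 3/10z)y_{n+1} = (1 + 7/10z)y_n
  ⇒ R(z) = (1 + 7/10z)/(1 − 3/10z).

Find x<0 with |R(x)|<1.
x=-0.62: |R|=0.4772
R=−1: 1+7/10x = −1+3/10x ⇒ -2/5x=2 ⇒ x=2/(-2/5)=-5.0000
Confirm numerically:
  x=-4.603: |R|=0.93330 <1
  x=-4.489: |R|=0.91290 <1
  x=-2.723: |R|=0.49871 <1
  x=-5.496: |R|=1.07490 >1
  x=-5.154: |R|=1.02419 >1
  x=-5.100: |R|=1.01581 >1
Interval (-5.0000, 0).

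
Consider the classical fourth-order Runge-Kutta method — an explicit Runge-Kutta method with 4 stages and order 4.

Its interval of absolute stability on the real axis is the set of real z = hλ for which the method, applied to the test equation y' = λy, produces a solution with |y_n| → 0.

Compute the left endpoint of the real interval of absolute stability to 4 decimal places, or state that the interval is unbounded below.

Set f=λy, z=hλ:
  order 4, 4-stage ⇒ R(z)=1+z+z^2/2+z^3/6+z^4/24
  (e.g. R(-0.87)=0.42257, |R|=0.42257)

Solve |R(x)|<1 on ℝ⁻.
x=-0.87: |R|=0.4226
|R(-2.27)|=0.4633 |R(-1.97)|=0.3238 |R(-1.72)|=0.2758
Bisect:
  x_lo=-3.4036 |R|=2.4089  x_hi=-0.2657 |R|=0.7667
  mid=-1.83467 |R|=0.29117 →hi
  mid=-2.61914 |R|=0.77706 →hi
  mid=-3.01138 |R|=1.39791 →lo
  mid=-2.81526 |R|=1.04612 →lo
  mid=-2.71720 |R|=0.90210 →hi
  mid=-2.76623 |R|=0.97163 →hi
  mid=-2.79074 |R|=1.00825 →lo
  mid=-2.77849 |R|=0.98978 →hi
  mid=-2.78461 |R|=0.99898 →hi
  ...
  [-2.78538,-2.78519] ⇒ x*=-2.7853
Stable set (-2.7853, 0).

z* = -2.7853.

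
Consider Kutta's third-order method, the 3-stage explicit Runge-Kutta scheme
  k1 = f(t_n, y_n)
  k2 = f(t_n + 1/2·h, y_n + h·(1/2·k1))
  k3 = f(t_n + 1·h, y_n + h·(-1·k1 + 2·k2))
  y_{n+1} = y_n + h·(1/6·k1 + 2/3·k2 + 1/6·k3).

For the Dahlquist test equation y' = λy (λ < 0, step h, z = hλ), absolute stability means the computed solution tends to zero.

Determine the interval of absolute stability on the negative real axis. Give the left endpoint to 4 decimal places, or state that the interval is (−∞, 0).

(-2.5127, 0).

On y'=λy, z=hλ:
  order 3, 3-stage ⇒ R(z)=1+z+z^2/2+z^3/6
  (e.g. R(-1.64)=-0.03036, |R|=0.03036)

Solve |R(x)|<1 on ℝ⁻.
x=-1.64: |R|=0.0304
|R(-2.27)|=0.6431 |R(-1.89)|=0.2292 |R(-0.89)|=0.3886
Bisect:
  x_lo=-3.3352 |R|=2.9567  x_hi=-0.3698 |R|=0.6901
  mid=-1.85251 |R|=0.19619 →hi
  mid=-2.59386 |R|=1.13844 →lo
  mid=-2.22319 |R|=0.58328 →hi
  mid=-2.40853 |R|=0.83667 →hi
  mid=-2.50120 |R|=0.98111 →hi
  mid=-2.54753 |R|=1.05811 →lo
  mid=-2.52436 |R|=1.01920 →lo
  ...
  [-2.51278,-2.51260] ⇒ x*=-2.5127
Interval (-2.5127, 0).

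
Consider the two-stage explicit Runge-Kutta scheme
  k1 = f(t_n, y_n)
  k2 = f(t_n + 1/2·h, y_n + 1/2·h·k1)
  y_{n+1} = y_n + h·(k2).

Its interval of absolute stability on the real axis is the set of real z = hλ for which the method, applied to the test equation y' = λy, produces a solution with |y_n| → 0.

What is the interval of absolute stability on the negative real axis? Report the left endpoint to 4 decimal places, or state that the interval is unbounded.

z∈(-2.0000,0).

Set f=λy, z=hλ:
  k1=λy_n ⇒ h·k1=z·y_n;  k2=λ(1+1/2z)y_n ⇒ h·k2=z(1+1/2z)y_n
  y_{n+1}/y_n = 1 + z(1+1/2z) = 1 + z + 1/2z²
  ⇒ R(z) = 1 + z + 1/2z².

Need |R(x)|<1, x<0.
x=-0.68: |R|=0.5512
R=1: x+1/2x²=0 ⇒ x=−2=-2.0000; min R=1−1/(4·1/2)=0.5000>−1
Confirm numerically:
  x=-1.574: |R|=0.66474 <1
  x=-1.248: |R|=0.53075 <1
  x=-1.212: |R|=0.52247 <1
  x=-0.911: |R|=0.50396 <1
  x=-2.585: |R|=1.75611 >1
  x=-2.390: |R|=1.46605 >1
  x=-2.094: |R|=1.09842 >1
Interval (-2.0000, 0).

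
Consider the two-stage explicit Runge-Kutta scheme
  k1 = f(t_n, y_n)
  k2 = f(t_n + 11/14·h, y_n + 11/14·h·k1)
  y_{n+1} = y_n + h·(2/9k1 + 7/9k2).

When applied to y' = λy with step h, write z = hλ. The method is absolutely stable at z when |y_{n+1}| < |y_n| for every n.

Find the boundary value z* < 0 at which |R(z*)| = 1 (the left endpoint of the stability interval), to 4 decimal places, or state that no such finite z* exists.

z* = -1.6364.

With y'=λy (z=hλ):
  k1=λy_n ⇒ h·k1=z·y_n;  k2=λ(1+11/14z)y_n ⇒ h·k2=z(1+11/14z)y_n
  y_{n+1}/y_n = 1 + 2/9z + 7/9z(1+11/14z) = 1 + z + 11/18z²
  R(z) = 1 + z + 11/18z².

Find x<0 with |R(x)|<1.
x=-0.6: |R|=0.6200
R=1: x+11/18x²=0 ⇒ x=−18/11=-1.6364; min R=1−1/(4·11/18)=0.5909>−1
Confirm numerically:
  x=-1.501: |R|=0.87583 <1
  x=-1.219: |R|=0.68909 <1
  x=-0.989: |R|=0.60874 <1
  x=-1.961: |R|=1.38904 >1
  x=-1.901: |R|=1.30743 >1
So |R|<1 on (-1.6364, 0).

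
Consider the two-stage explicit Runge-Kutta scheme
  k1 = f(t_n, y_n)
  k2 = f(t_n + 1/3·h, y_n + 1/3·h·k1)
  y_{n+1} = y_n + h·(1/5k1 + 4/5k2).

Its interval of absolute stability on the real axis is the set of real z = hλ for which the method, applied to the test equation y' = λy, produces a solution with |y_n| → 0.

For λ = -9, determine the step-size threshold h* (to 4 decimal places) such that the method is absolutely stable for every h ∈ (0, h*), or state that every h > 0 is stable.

(-3.7500,0); λ=-9 ⇒ h* = (15/4)/9 = 0.4167.

Test eqn y'=λy, z=hλ:
  k1=λy_n ⇒ h·k1=z·y_n;  k2=λ(1+1/3z)y_n ⇒ h·k2=z(1+1/3z)y_n
  y_{n+1}/y_n = 1 + 1/5z + 4/5z(1+1/3z) = 1 + z + 4/15z²
  so R(z) = 1 + z + 4/15z².

Find x<0 with |R(x)|<1.
x=-0.7: |R|=0.4307
R=1: x+4/15x²=0 ⇒ x=−15/4=-3.7500; min R=1−1/(4·4/15)=0.0625>−1
Confirm numerically:
  x=-3.411: |R|=0.69165 <1
  x=-3.034: |R|=0.42071 <1
  x=-1.715: |R|=0.06933 <1
  x=-1.667: |R|=0.07404 <1
  x=-4.033: |R|=1.30436 >1
  x=-4.019: |R|=1.28830 >1
  x=-3.797: |R|=1.04759 >1
So |R|<1 on (-3.7500, 0).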